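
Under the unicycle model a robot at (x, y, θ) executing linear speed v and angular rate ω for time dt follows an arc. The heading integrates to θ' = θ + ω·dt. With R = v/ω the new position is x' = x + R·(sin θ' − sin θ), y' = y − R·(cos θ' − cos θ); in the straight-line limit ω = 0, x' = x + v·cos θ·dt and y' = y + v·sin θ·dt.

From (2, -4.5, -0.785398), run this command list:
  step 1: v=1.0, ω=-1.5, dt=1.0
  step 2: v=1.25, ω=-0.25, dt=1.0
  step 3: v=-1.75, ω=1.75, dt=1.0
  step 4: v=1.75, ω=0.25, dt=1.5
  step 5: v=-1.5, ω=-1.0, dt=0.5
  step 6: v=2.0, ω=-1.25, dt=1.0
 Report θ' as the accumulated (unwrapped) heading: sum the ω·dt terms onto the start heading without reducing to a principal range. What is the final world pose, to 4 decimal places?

(2.8785, -7.5967, -2.1604)

step 1: θ'=-2.2854 (R=-0.6667) → pose (2.0322, -5.4083, -2.2854)
step 2: θ'=-2.5354 (R=-5.0000) → pose (1.1041, -6.2408, -2.5354)
step 3: θ'=-0.7854 (R=-1.0000) → pose (1.2415, -4.7119, -0.7854)
step 4: θ'=-0.4104 (R=7.0000) → pose (3.3984, -6.1809, -0.4104)
step 5: θ'=-0.9104 (R=1.5000) → pose (2.8122, -5.7256, -0.9104)
step 6: θ'=-2.1604 (R=-1.6000) → pose (2.8785, -7.5967, -2.1604)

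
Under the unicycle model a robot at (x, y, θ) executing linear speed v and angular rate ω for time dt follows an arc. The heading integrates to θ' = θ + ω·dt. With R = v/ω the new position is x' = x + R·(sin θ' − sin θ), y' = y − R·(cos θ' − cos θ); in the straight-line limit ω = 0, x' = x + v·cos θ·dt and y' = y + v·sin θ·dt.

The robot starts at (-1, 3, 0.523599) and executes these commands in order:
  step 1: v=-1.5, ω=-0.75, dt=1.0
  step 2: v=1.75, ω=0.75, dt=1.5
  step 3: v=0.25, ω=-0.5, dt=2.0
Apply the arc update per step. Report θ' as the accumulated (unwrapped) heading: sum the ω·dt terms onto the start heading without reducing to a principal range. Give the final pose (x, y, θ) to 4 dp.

(0.3424, 3.7900, -0.1014)

step 1: θ'=-0.2264 (R=2.0000) → pose (-2.4489, 2.7831, -0.2264)
step 2: θ'=0.8986 (R=2.3333) → pose (-0.0994, 3.6039, 0.8986)
step 3: θ'=-0.1014 (R=-0.5000) → pose (0.3424, 3.7900, -0.1014)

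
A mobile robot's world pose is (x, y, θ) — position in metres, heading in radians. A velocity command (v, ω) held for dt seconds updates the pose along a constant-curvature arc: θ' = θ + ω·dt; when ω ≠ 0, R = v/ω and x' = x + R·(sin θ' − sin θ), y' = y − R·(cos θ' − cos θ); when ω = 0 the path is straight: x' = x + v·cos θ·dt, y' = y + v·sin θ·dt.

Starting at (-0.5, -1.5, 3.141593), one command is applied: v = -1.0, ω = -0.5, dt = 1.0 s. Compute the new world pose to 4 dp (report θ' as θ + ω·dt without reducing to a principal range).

θ' = 3.1416 + -0.5·1.0 = 2.6416
R = v/ω = -1.0/-0.5 = 2.0000
x' = -0.5 + 2.0000·(sin 2.6416 − sin 3.1416) = 0.4589
y' = -1.5 − 2.0000·(cos 2.6416 − cos 3.1416) = -1.7448

(0.4589, -1.7448, 2.6416)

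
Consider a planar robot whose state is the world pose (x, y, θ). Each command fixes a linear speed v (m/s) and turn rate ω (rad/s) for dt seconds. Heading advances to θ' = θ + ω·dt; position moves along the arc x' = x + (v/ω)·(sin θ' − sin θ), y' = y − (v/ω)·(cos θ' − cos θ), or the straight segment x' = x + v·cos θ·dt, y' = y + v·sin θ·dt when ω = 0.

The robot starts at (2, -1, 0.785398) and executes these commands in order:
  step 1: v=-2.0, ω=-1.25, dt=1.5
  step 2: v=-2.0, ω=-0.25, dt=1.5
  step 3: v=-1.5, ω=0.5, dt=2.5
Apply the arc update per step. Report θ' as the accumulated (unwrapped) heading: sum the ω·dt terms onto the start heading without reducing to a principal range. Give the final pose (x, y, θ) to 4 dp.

(-3.7573, 4.8588, -0.2146)

step 1: θ'=-1.0896 (R=1.6000) → pose (-0.5497, -0.6092, -1.0896)
step 2: θ'=-1.4646 (R=8.0000) → pose (-1.4131, 2.2456, -1.4646)
step 3: θ'=-0.2146 (R=-3.0000) → pose (-3.7573, 4.8588, -0.2146)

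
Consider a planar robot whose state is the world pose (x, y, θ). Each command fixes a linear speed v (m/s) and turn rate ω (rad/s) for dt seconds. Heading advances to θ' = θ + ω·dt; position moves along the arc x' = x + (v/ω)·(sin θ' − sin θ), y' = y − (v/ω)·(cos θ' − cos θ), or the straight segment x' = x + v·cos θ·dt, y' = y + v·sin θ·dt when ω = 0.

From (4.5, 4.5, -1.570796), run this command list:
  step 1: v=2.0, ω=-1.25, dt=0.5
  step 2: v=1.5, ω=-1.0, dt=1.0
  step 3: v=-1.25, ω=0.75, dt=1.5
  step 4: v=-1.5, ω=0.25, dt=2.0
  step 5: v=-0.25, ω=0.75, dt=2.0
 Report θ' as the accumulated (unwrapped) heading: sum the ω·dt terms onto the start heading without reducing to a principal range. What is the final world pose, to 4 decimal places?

step 1: θ'=-2.1958 (R=-1.6000) → pose (4.1975, 3.5638, -2.1958)
step 2: θ'=-3.1958 (R=-1.5000) → pose (2.8998, 2.9437, -3.1958)
step 3: θ'=-2.0708 (R=-1.6667) → pose (4.4528, 3.8089, -2.0708)
step 4: θ'=-1.5708 (R=-6.0000) → pose (5.1873, 6.6854, -1.5708)
step 5: θ'=-0.0708 (R=-0.3333) → pose (4.8775, 7.0179, -0.0708)

(4.8775, 7.0179, -0.0708)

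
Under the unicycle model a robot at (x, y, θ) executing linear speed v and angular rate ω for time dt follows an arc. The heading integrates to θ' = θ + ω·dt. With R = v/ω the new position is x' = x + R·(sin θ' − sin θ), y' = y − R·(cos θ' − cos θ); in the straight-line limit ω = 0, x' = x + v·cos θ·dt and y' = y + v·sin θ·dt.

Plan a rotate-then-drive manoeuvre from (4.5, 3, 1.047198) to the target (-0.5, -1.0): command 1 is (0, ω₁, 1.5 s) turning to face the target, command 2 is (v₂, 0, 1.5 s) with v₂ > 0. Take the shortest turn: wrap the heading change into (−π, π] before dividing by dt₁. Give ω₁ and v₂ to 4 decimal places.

heading to target = atan2(-1−3, -0.5−4.5) = -2.4669
Δθ = wrap(-2.4669 − 1.0472) = 2.7691; ω₁ = Δθ/dt₁ = 1.8461
distance = √((-0.5−4.5)² + (-1−3)²) = 6.4031; v₂ = distance/dt₂ = 4.2687

ω₁ = 1.8461, v₂ = 4.2687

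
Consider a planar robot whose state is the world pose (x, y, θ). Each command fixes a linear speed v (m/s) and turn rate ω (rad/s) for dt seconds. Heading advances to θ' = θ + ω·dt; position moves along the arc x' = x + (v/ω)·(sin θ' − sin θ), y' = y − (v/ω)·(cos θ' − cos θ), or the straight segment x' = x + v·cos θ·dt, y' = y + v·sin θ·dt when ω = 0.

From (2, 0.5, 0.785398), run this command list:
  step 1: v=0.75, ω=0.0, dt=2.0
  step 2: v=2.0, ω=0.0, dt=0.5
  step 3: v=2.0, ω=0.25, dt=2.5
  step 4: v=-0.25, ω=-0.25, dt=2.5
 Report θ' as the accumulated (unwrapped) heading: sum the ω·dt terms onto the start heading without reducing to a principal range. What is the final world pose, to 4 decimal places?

step 1: θ'=0.7854 (straight) → pose (3.0607, 1.5607, 0.7854)
step 2: θ'=0.7854 (straight) → pose (3.7678, 2.2678, 0.7854)
step 3: θ'=1.4104 (R=8.0000) → pose (6.0082, 6.6469, 1.4104)
step 4: θ'=0.7854 (R=1.0000) → pose (5.7282, 6.0995, 0.7854)

(5.7282, 6.0995, 0.7854)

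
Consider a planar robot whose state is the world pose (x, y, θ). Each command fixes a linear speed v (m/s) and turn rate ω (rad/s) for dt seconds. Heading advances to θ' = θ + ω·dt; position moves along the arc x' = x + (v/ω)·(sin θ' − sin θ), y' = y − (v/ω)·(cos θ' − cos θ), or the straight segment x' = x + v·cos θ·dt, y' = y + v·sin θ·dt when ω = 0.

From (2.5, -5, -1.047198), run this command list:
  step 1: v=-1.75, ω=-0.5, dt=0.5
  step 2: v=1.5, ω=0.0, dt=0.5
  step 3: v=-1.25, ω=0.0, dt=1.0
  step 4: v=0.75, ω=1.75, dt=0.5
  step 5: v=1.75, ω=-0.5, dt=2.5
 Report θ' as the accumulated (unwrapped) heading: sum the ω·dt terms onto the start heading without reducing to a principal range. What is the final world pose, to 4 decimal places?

step 1: θ'=-1.2972 (R=3.5000) → pose (2.1613, -4.1957, -1.2972)
step 2: θ'=-1.2972 (straight) → pose (2.3639, -4.9178, -1.2972)
step 3: θ'=-1.2972 (straight) → pose (2.0262, -3.7143, -1.2972)
step 4: θ'=-0.4222 (R=0.4286) → pose (2.2632, -3.9894, -0.4222)
step 5: θ'=-1.6722 (R=-3.5000) → pose (4.3110, -7.5364, -1.6722)

(4.3110, -7.5364, -1.6722)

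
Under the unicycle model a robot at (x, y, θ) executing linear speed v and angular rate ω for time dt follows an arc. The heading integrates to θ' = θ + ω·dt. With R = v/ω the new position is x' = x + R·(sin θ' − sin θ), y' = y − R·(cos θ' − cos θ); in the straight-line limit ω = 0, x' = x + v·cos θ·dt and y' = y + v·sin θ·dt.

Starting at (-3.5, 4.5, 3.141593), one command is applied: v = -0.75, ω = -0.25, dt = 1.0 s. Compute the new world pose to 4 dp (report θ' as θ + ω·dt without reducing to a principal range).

θ' = 3.1416 + -0.25·1.0 = 2.8916
R = v/ω = -0.75/-0.25 = 3.0000
x' = -3.5 + 3.0000·(sin 2.8916 − sin 3.1416) = -2.7578
y' = 4.5 − 3.0000·(cos 2.8916 − cos 3.1416) = 4.4067

(-2.7578, 4.4067, 2.8916)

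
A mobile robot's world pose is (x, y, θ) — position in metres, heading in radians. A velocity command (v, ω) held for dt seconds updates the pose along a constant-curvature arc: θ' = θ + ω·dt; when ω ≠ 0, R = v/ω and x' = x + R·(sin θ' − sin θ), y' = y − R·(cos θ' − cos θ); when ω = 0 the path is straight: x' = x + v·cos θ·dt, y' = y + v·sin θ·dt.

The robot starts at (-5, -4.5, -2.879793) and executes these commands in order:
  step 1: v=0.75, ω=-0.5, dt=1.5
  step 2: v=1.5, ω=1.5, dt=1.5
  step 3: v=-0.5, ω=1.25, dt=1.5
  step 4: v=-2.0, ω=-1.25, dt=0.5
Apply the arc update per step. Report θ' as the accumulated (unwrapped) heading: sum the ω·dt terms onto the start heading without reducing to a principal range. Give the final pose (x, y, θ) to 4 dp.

step 1: θ'=-3.6298 (R=-1.5000) → pose (-6.0918, -4.3759, -3.6298)
step 2: θ'=-1.3798 (R=1.0000) → pose (-7.5426, -5.4489, -1.3798)
step 3: θ'=0.4952 (R=-0.4000) → pose (-8.1254, -5.1729, 0.4952)
step 4: θ'=-0.1298 (R=1.6000) → pose (-9.0929, -5.3516, -0.1298)

(-9.0929, -5.3516, -0.1298)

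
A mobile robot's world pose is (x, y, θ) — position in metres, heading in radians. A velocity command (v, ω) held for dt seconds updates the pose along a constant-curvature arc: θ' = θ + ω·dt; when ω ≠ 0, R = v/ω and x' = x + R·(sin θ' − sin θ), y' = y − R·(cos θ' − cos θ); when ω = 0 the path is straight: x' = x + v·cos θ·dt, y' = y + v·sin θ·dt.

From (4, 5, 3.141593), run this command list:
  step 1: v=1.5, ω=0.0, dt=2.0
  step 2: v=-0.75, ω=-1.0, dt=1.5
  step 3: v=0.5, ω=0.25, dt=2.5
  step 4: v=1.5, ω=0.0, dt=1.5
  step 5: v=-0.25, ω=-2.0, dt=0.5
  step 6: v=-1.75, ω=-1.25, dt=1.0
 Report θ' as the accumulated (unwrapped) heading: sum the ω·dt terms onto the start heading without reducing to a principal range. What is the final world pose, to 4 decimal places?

(-1.4432, 6.0725, 0.0166)

step 1: θ'=3.1416 (straight) → pose (1.0000, 5.0000, 3.1416)
step 2: θ'=1.6416 (R=0.7500) → pose (1.7481, 4.3031, 1.6416)
step 3: θ'=2.2666 (R=2.0000) → pose (1.2882, 5.4436, 2.2666)
step 4: θ'=2.2666 (straight) → pose (-0.1540, 7.1705, 2.2666)
step 5: θ'=1.2666 (R=0.1250) → pose (-0.1307, 7.0530, 1.2666)
step 6: θ'=0.0166 (R=1.4000) → pose (-1.4432, 6.0725, 0.0166)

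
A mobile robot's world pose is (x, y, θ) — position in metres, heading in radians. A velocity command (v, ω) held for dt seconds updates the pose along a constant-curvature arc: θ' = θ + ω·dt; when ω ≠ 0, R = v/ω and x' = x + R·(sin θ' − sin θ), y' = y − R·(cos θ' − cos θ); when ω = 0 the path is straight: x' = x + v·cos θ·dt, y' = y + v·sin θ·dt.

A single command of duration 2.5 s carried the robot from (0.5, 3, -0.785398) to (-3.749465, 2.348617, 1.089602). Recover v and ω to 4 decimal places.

v = -2.0000, ω = 0.7500

Δθ = 1.089602 − -0.785398 = 1.875000
ω = Δθ/dt = 1.875000/2.5 = 0.7500
R = Δx/(sin θ' − sin θ) = -2.6667
v = R·ω = -2.6667·0.7500 = -2.0000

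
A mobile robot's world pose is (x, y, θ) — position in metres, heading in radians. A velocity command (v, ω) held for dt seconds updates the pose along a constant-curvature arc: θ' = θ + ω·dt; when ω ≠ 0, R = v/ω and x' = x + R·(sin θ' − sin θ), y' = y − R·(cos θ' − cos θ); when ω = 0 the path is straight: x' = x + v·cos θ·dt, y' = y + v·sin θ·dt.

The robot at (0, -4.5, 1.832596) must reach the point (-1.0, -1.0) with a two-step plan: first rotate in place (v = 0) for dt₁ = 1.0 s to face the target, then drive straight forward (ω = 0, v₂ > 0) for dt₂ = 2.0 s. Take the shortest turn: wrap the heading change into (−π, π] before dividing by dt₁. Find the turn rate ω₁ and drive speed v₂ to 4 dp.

ω₁ = 0.0165, v₂ = 1.8200

heading to target = atan2(-1−-4.5, -1−0) = 1.8491
Δθ = wrap(1.8491 − 1.8326) = 0.0165; ω₁ = Δθ/dt₁ = 0.0165
distance = √((-1−0)² + (-1−-4.5)²) = 3.6401; v₂ = distance/dt₂ = 1.8200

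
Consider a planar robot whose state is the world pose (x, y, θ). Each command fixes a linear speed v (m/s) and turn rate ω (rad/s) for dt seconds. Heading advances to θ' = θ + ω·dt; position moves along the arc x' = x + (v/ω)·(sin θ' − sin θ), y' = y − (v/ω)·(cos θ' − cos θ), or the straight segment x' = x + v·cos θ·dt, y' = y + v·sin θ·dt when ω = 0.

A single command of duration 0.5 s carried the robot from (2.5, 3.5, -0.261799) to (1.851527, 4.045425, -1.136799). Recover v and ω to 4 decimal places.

Δθ = -1.136799 − -0.261799 = -0.875000
ω = Δθ/dt = -0.875000/0.5 = -1.7500
R = Δx/(sin θ' − sin θ) = 1.0000
v = R·ω = 1.0000·-1.7500 = -1.7500

v = -1.7500, ω = -1.7500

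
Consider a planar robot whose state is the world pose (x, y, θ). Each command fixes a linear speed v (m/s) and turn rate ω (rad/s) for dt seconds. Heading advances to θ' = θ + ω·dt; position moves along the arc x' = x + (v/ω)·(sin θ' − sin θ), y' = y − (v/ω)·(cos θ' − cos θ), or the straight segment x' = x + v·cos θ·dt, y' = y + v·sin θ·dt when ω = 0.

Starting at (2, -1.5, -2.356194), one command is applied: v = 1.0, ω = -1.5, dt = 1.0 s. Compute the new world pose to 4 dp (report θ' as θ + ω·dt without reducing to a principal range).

θ' = -2.3562 + -1.5·1.0 = -3.8562
R = v/ω = 1.0/-1.5 = -0.6667
x' = 2 + -0.6667·(sin -3.8562 − sin -2.3562) = 1.0917
y' = -1.5 − -0.6667·(cos -3.8562 − cos -2.3562) = -1.5322

(1.0917, -1.5322, -3.8562)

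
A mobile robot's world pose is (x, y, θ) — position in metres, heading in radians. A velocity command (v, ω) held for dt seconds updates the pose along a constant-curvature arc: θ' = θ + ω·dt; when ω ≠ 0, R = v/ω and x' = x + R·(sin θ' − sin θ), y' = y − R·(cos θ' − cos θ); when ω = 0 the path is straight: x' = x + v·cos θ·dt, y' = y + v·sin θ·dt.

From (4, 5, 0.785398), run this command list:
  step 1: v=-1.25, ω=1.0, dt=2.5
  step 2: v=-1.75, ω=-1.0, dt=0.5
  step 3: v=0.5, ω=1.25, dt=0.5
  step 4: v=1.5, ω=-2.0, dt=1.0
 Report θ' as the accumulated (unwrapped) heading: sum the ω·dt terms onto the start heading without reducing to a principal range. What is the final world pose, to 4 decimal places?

(4.7388, 3.6408, 1.4104)

step 1: θ'=3.2854 (R=-1.2500) → pose (5.0630, 2.8790, 3.2854)
step 2: θ'=2.7854 (R=1.7500) → pose (5.9241, 2.7872, 2.7854)
step 3: θ'=3.4104 (R=0.4000) → pose (5.6783, 2.7980, 3.4104)
step 4: θ'=1.4104 (R=-0.7500) → pose (4.7388, 3.6408, 1.4104)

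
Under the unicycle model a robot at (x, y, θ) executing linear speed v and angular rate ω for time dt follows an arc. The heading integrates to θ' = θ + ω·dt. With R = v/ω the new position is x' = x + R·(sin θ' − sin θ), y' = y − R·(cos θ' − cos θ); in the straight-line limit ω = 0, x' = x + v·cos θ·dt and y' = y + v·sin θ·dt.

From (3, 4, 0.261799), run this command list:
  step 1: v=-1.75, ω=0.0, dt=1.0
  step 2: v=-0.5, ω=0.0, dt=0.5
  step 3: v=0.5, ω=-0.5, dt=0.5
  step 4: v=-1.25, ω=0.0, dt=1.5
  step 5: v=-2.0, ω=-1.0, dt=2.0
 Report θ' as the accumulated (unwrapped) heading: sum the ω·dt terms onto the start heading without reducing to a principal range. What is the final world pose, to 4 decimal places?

step 1: θ'=0.2618 (straight) → pose (1.3096, 3.5471, 0.2618)
step 2: θ'=0.2618 (straight) → pose (1.0681, 3.4824, 0.2618)
step 3: θ'=0.0118 (R=-1.0000) → pose (1.3152, 3.5164, 0.0118)
step 4: θ'=0.0118 (straight) → pose (-0.5597, 3.4942, 0.0118)
step 5: θ'=-1.9882 (R=2.0000) → pose (-2.4116, 6.3049, -1.9882)

(-2.4116, 6.3049, -1.9882)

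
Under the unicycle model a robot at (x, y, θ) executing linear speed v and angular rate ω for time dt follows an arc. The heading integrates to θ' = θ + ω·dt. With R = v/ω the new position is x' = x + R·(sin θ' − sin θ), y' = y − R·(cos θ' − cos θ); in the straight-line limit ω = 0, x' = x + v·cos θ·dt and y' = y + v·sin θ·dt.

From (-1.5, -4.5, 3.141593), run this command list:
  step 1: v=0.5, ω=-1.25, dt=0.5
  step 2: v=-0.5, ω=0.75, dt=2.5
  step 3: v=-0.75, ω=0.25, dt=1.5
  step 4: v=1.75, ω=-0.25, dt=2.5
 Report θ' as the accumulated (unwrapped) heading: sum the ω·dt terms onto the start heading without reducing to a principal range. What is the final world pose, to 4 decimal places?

step 1: θ'=2.5166 (R=-0.4000) → pose (-1.7340, -4.4244, 2.5166)
step 2: θ'=4.3916 (R=-0.6667) → pose (-0.7113, -4.0940, 4.3916)
step 3: θ'=4.7666 (R=-3.0000) → pose (-0.5627, -2.9855, 4.7666)
step 4: θ'=4.1416 (R=-7.0000) → pose (-1.6621, -7.1468, 4.1416)

(-1.6621, -7.1468, 4.1416)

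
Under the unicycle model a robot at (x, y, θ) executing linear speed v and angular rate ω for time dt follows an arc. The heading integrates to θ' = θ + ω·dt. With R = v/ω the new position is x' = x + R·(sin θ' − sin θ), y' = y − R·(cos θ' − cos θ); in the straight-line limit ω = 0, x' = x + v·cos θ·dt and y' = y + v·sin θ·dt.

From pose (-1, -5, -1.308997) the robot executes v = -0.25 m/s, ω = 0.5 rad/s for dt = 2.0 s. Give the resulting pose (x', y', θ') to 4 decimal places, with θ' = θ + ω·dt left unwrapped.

(-1.3309, -4.6531, -0.3090)

θ' = -1.3090 + 0.5·2.0 = -0.3090
R = v/ω = -0.25/0.5 = -0.5000
x' = -1 + -0.5000·(sin -0.3090 − sin -1.3090) = -1.3309
y' = -5 − -0.5000·(cos -0.3090 − cos -1.3090) = -4.6531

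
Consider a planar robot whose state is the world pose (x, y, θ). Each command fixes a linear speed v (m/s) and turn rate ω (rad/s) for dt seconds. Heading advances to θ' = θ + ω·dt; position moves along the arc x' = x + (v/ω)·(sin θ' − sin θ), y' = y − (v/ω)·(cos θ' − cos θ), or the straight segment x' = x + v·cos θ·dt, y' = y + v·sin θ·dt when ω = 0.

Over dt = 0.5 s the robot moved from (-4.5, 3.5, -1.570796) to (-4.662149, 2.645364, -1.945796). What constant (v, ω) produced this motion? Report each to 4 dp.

v = 1.7500, ω = -0.7500

Δθ = -1.945796 − -1.570796 = -0.375000
ω = Δθ/dt = -0.375000/0.5 = -0.7500
R = −Δy/(cos θ' − cos θ) = -2.3333
v = R·ω = -2.3333·-0.7500 = 1.7500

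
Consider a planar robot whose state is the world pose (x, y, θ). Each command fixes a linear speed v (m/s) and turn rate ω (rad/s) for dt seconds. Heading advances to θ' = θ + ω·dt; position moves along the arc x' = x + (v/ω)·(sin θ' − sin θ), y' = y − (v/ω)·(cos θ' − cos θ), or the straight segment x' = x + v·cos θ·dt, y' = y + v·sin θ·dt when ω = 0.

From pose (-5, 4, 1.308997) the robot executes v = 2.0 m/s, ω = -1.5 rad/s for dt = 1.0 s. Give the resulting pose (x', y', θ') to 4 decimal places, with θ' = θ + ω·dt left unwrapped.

(-3.4590, 4.9640, -0.1910)

θ' = 1.3090 + -1.5·1.0 = -0.1910
R = v/ω = 2.0/-1.5 = -1.3333
x' = -5 + -1.3333·(sin -0.1910 − sin 1.3090) = -3.4590
y' = 4 − -1.3333·(cos -0.1910 − cos 1.3090) = 4.9640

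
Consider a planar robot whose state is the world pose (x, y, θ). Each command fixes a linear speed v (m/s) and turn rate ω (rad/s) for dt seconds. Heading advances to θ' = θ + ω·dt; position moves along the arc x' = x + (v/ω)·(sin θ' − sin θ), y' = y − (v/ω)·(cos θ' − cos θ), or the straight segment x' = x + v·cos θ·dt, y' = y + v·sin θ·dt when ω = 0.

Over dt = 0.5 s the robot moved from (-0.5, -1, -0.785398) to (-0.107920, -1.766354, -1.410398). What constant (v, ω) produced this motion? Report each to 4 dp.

Δθ = -1.410398 − -0.785398 = -0.625000
ω = Δθ/dt = -0.625000/0.5 = -1.2500
R = −Δy/(cos θ' − cos θ) = -1.4000
v = R·ω = -1.4000·-1.2500 = 1.7500

v = 1.7500, ω = -1.2500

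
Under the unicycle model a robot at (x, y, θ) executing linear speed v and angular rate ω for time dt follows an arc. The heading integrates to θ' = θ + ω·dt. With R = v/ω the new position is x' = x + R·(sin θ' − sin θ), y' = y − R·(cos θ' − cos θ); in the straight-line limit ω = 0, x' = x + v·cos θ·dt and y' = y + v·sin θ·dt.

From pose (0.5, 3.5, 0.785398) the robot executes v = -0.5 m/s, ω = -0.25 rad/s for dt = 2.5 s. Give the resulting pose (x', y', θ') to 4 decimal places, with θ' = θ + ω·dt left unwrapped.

θ' = 0.7854 + -0.25·2.5 = 0.1604
R = v/ω = -0.5/-0.25 = 2.0000
x' = 0.5 + 2.0000·(sin 0.1604 − sin 0.7854) = -0.5948
y' = 3.5 − 2.0000·(cos 0.1604 − cos 0.7854) = 2.9399

(-0.5948, 2.9399, 0.1604)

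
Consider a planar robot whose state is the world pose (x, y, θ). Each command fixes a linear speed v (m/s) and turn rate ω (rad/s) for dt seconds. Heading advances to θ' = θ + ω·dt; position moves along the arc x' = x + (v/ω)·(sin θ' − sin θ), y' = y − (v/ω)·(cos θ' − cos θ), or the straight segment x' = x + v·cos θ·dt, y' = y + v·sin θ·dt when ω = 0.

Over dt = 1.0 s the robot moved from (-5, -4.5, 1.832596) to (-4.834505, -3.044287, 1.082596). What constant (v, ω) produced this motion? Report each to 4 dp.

Δθ = 1.082596 − 1.832596 = -0.750000
ω = Δθ/dt = -0.750000/1.0 = -0.7500
R = −Δy/(cos θ' − cos θ) = -2.0000
v = R·ω = -2.0000·-0.7500 = 1.5000

v = 1.5000, ω = -0.7500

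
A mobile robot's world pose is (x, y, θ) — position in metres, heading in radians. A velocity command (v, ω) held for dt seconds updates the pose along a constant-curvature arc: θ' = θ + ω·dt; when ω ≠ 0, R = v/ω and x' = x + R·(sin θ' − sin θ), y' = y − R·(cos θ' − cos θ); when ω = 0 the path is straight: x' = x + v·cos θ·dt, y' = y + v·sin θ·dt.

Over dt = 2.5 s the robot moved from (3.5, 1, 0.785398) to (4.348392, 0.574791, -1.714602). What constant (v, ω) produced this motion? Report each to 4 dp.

v = 0.5000, ω = -1.0000

Δθ = -1.714602 − 0.785398 = -2.500000
ω = Δθ/dt = -2.500000/2.5 = -1.0000
R = Δx/(sin θ' − sin θ) = -0.5000
v = R·ω = -0.5000·-1.0000 = 0.5000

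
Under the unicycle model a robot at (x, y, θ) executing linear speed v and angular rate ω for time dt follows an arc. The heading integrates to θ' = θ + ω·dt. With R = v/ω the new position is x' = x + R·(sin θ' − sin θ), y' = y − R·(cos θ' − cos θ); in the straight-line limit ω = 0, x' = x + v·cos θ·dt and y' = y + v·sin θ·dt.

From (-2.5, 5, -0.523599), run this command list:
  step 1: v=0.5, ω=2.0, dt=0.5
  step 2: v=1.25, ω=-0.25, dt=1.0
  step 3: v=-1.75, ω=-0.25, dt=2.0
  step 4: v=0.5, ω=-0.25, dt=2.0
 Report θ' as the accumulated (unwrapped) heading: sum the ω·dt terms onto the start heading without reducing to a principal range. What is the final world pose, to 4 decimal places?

step 1: θ'=0.4764 (R=0.2500) → pose (-2.2604, 4.9943, 0.4764)
step 2: θ'=0.2264 (R=-5.0000) → pose (-1.0898, 5.4235, 0.2264)
step 3: θ'=-0.2736 (R=7.0000) → pose (-4.5525, 5.5052, -0.2736)
step 4: θ'=-0.7736 (R=-2.0000) → pose (-3.6955, 5.0104, -0.7736)

(-3.6955, 5.0104, -0.7736)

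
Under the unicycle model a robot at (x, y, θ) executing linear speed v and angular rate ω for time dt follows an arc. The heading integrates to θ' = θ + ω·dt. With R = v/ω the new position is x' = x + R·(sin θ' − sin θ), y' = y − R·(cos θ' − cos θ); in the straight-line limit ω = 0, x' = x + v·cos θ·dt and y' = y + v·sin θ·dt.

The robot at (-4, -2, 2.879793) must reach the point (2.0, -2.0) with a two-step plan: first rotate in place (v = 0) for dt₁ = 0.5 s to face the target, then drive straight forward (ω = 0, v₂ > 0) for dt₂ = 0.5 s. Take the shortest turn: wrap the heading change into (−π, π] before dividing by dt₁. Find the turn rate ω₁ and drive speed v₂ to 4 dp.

heading to target = atan2(-2−-2, 2−-4) = 0.0000
Δθ = wrap(0.0000 − 2.8798) = -2.8798; ω₁ = Δθ/dt₁ = -5.7596
distance = √((2−-4)² + (-2−-2)²) = 6.0000; v₂ = distance/dt₂ = 12.0000

ω₁ = -5.7596, v₂ = 12.0000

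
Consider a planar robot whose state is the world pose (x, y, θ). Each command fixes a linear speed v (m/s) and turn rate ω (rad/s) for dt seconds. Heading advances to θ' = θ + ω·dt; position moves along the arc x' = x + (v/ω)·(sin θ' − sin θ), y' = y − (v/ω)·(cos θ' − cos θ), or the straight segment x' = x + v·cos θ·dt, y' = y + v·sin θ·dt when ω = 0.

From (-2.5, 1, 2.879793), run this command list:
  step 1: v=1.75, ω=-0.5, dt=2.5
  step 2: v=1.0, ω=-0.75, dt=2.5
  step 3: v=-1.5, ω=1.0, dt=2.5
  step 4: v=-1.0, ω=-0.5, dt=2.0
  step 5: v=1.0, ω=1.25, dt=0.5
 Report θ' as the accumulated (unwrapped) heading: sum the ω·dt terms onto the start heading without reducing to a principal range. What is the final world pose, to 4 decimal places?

step 1: θ'=1.6298 (R=-3.5000) → pose (-5.0880, 4.1744, 1.6298)
step 2: θ'=-0.2452 (R=-1.3333) → pose (-3.4334, 5.5464, -0.2452)
step 3: θ'=2.2548 (R=-1.5000) → pose (-4.9601, 3.1435, 2.2548)
step 4: θ'=1.2548 (R=2.0000) → pose (-4.6092, 1.2581, 1.2548)
step 5: θ'=1.8798 (R=0.8000) → pose (-4.6075, 1.7500, 1.8798)

(-4.6075, 1.7500, 1.8798)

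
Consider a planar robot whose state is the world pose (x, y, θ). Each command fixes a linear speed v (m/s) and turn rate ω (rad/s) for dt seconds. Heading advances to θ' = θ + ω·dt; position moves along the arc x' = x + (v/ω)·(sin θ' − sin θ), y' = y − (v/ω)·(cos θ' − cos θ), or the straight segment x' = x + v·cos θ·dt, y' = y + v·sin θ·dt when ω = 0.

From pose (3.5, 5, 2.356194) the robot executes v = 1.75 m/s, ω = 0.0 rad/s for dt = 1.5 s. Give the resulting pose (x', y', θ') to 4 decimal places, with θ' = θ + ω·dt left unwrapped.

θ' = 2.3562 + 0.0·1.5 = 2.3562
ω = 0 → straight: x' = 3.5 + 1.75·cos(2.3562)·1.5 = 1.6438
y' = 5 + 1.75·sin(2.3562)·1.5 = 6.8562

(1.6438, 6.8562, 2.3562)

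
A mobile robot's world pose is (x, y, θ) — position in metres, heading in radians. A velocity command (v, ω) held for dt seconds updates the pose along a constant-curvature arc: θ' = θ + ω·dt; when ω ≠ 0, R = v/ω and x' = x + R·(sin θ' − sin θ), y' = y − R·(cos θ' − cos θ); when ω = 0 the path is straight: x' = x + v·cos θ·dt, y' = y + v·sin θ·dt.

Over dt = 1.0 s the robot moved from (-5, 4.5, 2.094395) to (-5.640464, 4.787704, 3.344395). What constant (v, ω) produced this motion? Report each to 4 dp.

Δθ = 3.344395 − 2.094395 = 1.250000
ω = Δθ/dt = 1.250000/1.0 = 1.2500
R = Δx/(sin θ' − sin θ) = 0.6000
v = R·ω = 0.6000·1.2500 = 0.7500

v = 0.7500, ω = 1.2500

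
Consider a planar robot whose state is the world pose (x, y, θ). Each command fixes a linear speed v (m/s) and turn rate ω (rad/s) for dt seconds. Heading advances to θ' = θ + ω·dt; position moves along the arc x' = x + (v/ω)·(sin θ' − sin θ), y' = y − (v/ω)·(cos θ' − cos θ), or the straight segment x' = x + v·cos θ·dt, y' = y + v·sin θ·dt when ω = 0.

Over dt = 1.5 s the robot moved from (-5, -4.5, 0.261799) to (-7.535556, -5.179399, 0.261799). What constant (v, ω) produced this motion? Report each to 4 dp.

v = -1.7500, ω = 0.0000

Δθ = 0.261799 − 0.261799 = 0.000000
ω = Δθ/dt = 0.000000/1.5 = 0.0000
ω = 0 → v = (Δx·cos θ + Δy·sin θ)/dt = -1.7500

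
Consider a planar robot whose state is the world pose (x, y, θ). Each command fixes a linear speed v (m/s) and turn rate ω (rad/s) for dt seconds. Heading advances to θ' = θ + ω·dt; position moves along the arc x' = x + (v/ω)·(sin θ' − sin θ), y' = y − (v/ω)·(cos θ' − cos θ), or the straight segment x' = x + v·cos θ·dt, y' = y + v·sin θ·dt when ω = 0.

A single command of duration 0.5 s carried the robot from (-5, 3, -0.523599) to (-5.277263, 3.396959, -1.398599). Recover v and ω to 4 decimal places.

v = -1.0000, ω = -1.7500

Δθ = -1.398599 − -0.523599 = -0.875000
ω = Δθ/dt = -0.875000/0.5 = -1.7500
R = −Δy/(cos θ' − cos θ) = 0.5714
v = R·ω = 0.5714·-1.7500 = -1.0000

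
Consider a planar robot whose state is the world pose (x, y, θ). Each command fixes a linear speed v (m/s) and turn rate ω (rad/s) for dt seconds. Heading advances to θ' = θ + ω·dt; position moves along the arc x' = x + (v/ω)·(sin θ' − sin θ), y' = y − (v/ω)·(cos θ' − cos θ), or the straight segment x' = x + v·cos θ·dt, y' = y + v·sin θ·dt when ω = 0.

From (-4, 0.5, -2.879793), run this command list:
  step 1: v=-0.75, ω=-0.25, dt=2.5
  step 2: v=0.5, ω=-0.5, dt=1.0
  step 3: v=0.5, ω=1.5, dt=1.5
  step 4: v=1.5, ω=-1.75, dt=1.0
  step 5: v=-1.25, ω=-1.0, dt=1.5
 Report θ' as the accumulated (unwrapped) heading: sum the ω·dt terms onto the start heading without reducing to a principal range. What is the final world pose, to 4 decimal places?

(-3.5377, -1.6376, -5.0048)

step 1: θ'=-3.5048 (R=3.0000) → pose (-2.1577, 0.4065, -3.5048)
step 2: θ'=-4.0048 (R=-1.0000) → pose (-2.5624, 0.6913, -4.0048)
step 3: θ'=-1.7548 (R=0.3333) → pose (-3.1434, 0.5356, -1.7548)
step 4: θ'=-3.5048 (R=-0.8571) → pose (-4.2906, -0.1088, -3.5048)
step 5: θ'=-5.0048 (R=1.2500) → pose (-3.5377, -1.6376, -5.0048)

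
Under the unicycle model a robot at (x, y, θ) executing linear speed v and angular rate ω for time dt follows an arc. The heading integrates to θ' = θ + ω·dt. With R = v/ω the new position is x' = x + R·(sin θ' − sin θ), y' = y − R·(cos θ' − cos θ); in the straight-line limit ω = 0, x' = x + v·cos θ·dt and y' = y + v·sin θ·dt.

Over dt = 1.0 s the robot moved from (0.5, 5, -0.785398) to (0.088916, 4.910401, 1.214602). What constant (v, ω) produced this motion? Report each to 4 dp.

Δθ = 1.214602 − -0.785398 = 2.000000
ω = Δθ/dt = 2.000000/1.0 = 2.0000
R = Δx/(sin θ' − sin θ) = -0.2500
v = R·ω = -0.2500·2.0000 = -0.5000

v = -0.5000, ω = 2.0000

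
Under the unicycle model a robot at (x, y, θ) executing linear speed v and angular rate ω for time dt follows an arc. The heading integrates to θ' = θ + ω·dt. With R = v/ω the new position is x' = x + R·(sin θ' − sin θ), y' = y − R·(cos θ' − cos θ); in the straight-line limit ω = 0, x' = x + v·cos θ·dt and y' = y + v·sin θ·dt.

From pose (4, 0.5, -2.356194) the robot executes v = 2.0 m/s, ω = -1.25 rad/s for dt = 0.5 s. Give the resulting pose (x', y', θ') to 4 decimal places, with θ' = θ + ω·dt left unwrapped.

θ' = -2.3562 + -1.25·0.5 = -2.9812
R = v/ω = 2.0/-1.25 = -1.6000
x' = 4 + -1.6000·(sin -2.9812 − sin -2.3562) = 3.1242
y' = 0.5 − -1.6000·(cos -2.9812 − cos -2.3562) = 0.0519

(3.1242, 0.0519, -2.9812)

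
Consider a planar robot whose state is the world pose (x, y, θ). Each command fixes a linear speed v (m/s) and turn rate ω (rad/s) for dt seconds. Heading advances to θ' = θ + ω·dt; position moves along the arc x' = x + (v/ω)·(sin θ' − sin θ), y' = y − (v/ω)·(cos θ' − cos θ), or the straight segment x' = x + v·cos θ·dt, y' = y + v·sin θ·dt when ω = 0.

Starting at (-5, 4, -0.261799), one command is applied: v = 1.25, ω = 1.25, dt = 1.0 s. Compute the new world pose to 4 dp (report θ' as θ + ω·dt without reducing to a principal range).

(-3.9061, 4.4157, 0.9882)

θ' = -0.2618 + 1.25·1.0 = 0.9882
R = v/ω = 1.25/1.25 = 1.0000
x' = -5 + 1.0000·(sin 0.9882 − sin -0.2618) = -3.9061
y' = 4 − 1.0000·(cos 0.9882 − cos -0.2618) = 4.4157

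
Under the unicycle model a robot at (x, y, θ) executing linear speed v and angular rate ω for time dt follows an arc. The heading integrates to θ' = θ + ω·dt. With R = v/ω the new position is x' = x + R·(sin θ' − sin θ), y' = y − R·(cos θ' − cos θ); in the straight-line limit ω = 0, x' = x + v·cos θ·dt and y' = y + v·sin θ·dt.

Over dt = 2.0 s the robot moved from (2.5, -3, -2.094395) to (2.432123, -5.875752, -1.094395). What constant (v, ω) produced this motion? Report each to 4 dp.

Δθ = -1.094395 − -2.094395 = 1.000000
ω = Δθ/dt = 1.000000/2.0 = 0.5000
R = −Δy/(cos θ' − cos θ) = 3.0000
v = R·ω = 3.0000·0.5000 = 1.5000

v = 1.5000, ω = 0.5000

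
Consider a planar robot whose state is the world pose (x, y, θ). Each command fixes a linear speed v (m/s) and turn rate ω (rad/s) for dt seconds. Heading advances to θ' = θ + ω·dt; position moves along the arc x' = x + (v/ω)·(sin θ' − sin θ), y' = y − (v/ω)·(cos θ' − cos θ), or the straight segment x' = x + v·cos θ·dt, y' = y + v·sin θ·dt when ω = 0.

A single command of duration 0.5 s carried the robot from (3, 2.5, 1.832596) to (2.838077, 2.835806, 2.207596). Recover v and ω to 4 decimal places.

Δθ = 2.207596 − 1.832596 = 0.375000
ω = Δθ/dt = 0.375000/0.5 = 0.7500
R = −Δy/(cos θ' − cos θ) = 1.0000
v = R·ω = 1.0000·0.7500 = 0.7500

v = 0.7500, ω = 0.7500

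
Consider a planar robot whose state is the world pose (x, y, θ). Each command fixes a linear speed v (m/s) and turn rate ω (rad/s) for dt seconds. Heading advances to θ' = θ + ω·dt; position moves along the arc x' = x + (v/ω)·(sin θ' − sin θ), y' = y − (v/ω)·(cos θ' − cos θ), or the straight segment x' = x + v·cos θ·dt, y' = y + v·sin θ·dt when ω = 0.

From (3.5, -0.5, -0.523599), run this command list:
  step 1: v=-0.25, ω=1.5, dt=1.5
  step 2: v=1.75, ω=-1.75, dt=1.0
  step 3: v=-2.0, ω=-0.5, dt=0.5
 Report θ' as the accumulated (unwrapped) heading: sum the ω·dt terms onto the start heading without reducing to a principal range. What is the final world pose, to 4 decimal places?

step 1: θ'=1.7264 (R=-0.1667) → pose (3.2520, -0.6702, 1.7264)
step 2: θ'=-0.0236 (R=-1.0000) → pose (4.2635, 0.4845, -0.0236)
step 3: θ'=-0.2736 (R=4.0000) → pose (3.2771, 0.6322, -0.2736)

(3.2771, 0.6322, -0.2736)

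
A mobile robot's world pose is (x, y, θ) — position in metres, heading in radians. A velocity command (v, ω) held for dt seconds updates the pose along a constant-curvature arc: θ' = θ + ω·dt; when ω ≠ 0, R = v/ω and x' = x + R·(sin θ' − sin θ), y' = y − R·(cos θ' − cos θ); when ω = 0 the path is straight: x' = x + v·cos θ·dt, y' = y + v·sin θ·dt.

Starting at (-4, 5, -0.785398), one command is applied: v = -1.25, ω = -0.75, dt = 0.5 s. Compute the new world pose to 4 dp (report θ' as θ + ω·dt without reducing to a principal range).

(-4.3498, 5.5136, -1.1604)

θ' = -0.7854 + -0.75·0.5 = -1.1604
R = v/ω = -1.25/-0.75 = 1.6667
x' = -4 + 1.6667·(sin -1.1604 − sin -0.7854) = -4.3498
y' = 5 − 1.6667·(cos -1.1604 − cos -0.7854) = 5.5136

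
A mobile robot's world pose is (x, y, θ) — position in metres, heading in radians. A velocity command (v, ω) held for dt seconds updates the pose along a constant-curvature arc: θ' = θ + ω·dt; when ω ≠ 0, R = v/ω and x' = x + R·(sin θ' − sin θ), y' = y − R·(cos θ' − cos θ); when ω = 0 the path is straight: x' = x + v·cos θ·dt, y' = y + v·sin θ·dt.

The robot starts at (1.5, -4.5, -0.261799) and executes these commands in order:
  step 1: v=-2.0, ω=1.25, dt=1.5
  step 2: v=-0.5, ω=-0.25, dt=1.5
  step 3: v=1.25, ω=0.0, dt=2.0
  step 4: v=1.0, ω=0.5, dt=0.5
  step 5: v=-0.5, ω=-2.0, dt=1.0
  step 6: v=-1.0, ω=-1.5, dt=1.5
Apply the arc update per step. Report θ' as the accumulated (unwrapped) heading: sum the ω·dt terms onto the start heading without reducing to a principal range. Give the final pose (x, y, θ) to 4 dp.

step 1: θ'=1.6132 (R=-1.6000) → pose (-0.5127, -6.1133, 1.6132)
step 2: θ'=1.2382 (R=2.0000) → pose (-0.6205, -6.8511, 1.2382)
step 3: θ'=1.2382 (straight) → pose (0.1958, -4.4881, 1.2382)
step 4: θ'=1.4882 (R=2.0000) → pose (0.2986, -4.0001, 1.4882)
step 5: θ'=-0.5118 (R=0.2500) → pose (-0.0730, -4.1974, -0.5118)
step 6: θ'=-2.7618 (R=0.6667) → pose (0.0063, -2.9970, -2.7618)

(0.0063, -2.9970, -2.7618)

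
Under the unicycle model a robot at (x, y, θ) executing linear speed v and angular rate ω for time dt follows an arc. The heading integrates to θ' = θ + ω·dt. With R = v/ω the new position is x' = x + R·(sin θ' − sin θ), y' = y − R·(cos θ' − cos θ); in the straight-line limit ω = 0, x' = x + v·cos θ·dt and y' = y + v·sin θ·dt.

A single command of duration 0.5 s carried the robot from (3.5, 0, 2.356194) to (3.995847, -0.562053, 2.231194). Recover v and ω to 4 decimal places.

Δθ = 2.231194 − 2.356194 = -0.125000
ω = Δθ/dt = -0.125000/0.5 = -0.2500
R = −Δy/(cos θ' − cos θ) = 6.0000
v = R·ω = 6.0000·-0.2500 = -1.5000

v = -1.5000, ω = -0.2500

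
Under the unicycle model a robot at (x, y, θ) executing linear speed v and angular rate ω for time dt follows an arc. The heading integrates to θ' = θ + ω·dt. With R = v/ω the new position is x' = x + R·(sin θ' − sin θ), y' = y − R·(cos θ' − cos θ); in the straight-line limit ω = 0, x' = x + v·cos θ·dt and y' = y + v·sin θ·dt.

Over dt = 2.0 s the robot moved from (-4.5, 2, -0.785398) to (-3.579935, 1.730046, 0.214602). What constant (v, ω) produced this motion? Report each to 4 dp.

v = 0.5000, ω = 0.5000

Δθ = 0.214602 − -0.785398 = 1.000000
ω = Δθ/dt = 1.000000/2.0 = 0.5000
R = Δx/(sin θ' − sin θ) = 1.0000
v = R·ω = 1.0000·0.5000 = 0.5000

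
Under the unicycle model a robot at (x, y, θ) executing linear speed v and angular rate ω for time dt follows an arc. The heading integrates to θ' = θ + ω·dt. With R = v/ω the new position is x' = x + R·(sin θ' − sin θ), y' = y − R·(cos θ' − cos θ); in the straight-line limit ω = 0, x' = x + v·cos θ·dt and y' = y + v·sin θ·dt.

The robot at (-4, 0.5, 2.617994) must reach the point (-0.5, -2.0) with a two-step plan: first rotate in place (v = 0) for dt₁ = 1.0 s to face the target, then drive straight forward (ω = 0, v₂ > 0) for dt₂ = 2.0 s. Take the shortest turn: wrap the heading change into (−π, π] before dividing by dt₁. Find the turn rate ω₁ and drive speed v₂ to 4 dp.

ω₁ = 3.0449, v₂ = 2.1506

heading to target = atan2(-2−0.5, -0.5−-4) = -0.6202
Δθ = wrap(-0.6202 − 2.6180) = 3.0449; ω₁ = Δθ/dt₁ = 3.0449
distance = √((-0.5−-4)² + (-2−0.5)²) = 4.3012; v₂ = distance/dt₂ = 2.1506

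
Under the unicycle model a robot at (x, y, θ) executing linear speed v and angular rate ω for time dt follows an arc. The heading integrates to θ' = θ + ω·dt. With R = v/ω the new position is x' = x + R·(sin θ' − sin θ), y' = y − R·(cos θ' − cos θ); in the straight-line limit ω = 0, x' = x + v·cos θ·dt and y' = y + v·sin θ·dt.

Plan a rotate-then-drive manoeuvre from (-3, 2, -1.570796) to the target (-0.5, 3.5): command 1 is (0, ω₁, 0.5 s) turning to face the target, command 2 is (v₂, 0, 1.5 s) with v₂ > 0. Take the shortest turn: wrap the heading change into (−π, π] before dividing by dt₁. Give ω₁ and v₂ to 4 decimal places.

ω₁ = 4.2224, v₂ = 1.9437

heading to target = atan2(3.5−2, -0.5−-3) = 0.5404
Δθ = wrap(0.5404 − -1.5708) = 2.1112; ω₁ = Δθ/dt₁ = 4.2224
distance = √((-0.5−-3)² + (3.5−2)²) = 2.9155; v₂ = distance/dt₂ = 1.9437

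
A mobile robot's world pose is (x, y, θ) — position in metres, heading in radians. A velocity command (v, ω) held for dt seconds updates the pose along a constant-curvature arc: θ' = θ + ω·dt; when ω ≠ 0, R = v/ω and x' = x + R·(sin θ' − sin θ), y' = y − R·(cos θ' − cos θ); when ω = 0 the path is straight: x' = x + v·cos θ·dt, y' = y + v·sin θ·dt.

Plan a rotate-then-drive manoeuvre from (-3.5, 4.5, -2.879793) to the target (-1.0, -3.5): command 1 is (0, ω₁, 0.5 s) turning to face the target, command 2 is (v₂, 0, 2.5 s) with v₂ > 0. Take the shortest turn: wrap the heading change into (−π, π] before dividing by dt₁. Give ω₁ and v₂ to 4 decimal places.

heading to target = atan2(-3.5−4.5, -1−-3.5) = -1.2679
Δθ = wrap(-1.2679 − -2.8798) = 1.6119; ω₁ = Δθ/dt₁ = 3.2238
distance = √((-1−-3.5)² + (-3.5−4.5)²) = 8.3815; v₂ = distance/dt₂ = 3.3526

ω₁ = 3.2238, v₂ = 3.3526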